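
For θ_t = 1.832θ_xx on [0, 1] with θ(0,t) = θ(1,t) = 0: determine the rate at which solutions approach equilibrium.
Eigenvalues: λₙ = 1.832n²π².
First three modes:
  n=1: λ₁ = 1.832π² ≈ 18.081
  n=2: λ₂ = 7.328π² ≈ 72.324 (4× faster decay)
  n=3: λ₃ = 16.488π² ≈ 162.73 (9× faster decay)
As t → ∞, higher modes decay exponentially faster. The n=1 mode dominates: θ ~ c₁ sin(πx) e^{-λ₁t}.
Decay rate: λ₁ = 1.832π² ≈ 18.081.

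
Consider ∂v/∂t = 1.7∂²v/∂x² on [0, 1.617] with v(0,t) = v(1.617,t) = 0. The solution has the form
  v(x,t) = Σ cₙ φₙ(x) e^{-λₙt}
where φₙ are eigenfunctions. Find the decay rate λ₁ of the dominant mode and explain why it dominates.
Eigenvalues: λₙ = 1.7n²π²/1.617².
First three modes:
  n=1: λ₁ = 1.7π²/1.617² ≈ 6.417
  n=2: λ₂ = 6.8π²/1.617² ≈ 25.668 (4× faster decay)
  n=3: λ₃ = 15.3π²/1.617² ≈ 57.753 (9× faster decay)
As t → ∞, higher modes decay exponentially faster. The n=1 mode dominates: v ~ c₁ sin(πx/1.617) e^{-λ₁t}.
Decay rate: λ₁ = 1.7π²/1.617² ≈ 6.417.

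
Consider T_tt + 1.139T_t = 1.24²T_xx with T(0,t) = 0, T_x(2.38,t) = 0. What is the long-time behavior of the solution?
As t → ∞, T → 0. Damping (γ=1.139) dissipates energy; oscillations decay exponentially.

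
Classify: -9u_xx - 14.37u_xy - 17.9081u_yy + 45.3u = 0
Elliptic (discriminant = -438.1947).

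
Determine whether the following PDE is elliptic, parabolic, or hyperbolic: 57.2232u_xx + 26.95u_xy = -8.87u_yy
Rewriting in standard form: 57.2232u_xx + 26.95u_xy + 8.87u_yy = 0. Coefficients: A = 57.2232, B = 26.95, C = 8.87. B² - 4AC = -1303.976636, which is negative, so the equation is elliptic.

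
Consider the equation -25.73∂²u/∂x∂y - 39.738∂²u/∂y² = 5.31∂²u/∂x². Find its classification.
Rewriting in standard form: -5.31∂²u/∂x² - 25.73∂²u/∂x∂y - 39.738∂²u/∂y² = 0. Elliptic. (A = -5.31, B = -25.73, C = -39.738 gives B² - 4AC = -182.00222.)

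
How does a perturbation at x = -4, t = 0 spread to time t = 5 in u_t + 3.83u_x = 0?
At x = 15.15. The characteristic carries data from (-4, 0) to (15.15, 5).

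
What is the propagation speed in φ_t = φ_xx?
Infinite. The heat equation is parabolic, not hyperbolic, so disturbances propagate instantly.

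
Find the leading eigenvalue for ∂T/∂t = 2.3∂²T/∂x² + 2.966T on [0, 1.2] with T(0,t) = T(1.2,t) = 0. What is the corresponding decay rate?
Eigenvalues: λₙ = 2.3n²π²/1.2² - 2.966.
First three modes:
  n=1: λ₁ = 2.3π²/1.2² - 2.966 ≈ 12.798
  n=2: λ₂ = 9.2π²/1.2² - 2.966 ≈ 60.09
  n=3: λ₃ = 20.7π²/1.2² - 2.966 ≈ 138.91
Since 2.3π²/1.2² ≈ 15.764 > 2.966, all λₙ > 0.
The n=1 mode decays slowest → dominates as t → ∞.
Asymptotic: T ~ c₁ sin(πx/1.2) e^{-λ₁t} with decay rate λ₁ ≈ 12.798.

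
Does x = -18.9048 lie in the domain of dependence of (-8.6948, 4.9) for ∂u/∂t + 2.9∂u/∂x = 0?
No. Only data at x = -22.9048 affects (-8.6948, 4.9). Advection has one-way propagation along characteristics.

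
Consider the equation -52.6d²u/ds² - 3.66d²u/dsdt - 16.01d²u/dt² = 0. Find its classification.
Elliptic. (A = -52.6, B = -3.66, C = -16.01 gives B² - 4AC = -3355.1084.)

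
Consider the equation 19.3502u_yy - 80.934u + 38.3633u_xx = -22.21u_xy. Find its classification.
Rewriting in standard form: 38.3633u_xx + 22.21u_xy + 19.3502u_yy - 80.934u = 0. Elliptic. (A = 38.3633, B = 22.21, C = 19.3502 gives B² - 4AC = -2476.06601064.)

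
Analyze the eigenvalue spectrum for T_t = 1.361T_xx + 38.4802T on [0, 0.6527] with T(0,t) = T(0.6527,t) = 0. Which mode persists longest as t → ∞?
Eigenvalues: λₙ = 1.361n²π²/0.6527² - 38.4802.
First three modes:
  n=1: λ₁ = 1.361π²/0.6527² - 38.4802 ≈ -6.95
  n=2: λ₂ = 5.444π²/0.6527² - 38.4802 ≈ 87.642
  n=3: λ₃ = 12.249π²/0.6527² - 38.4802 ≈ 245.294
Since 1.361π²/0.6527² ≈ 31.53 < 38.4802, λ₁ < 0.
The n=1 mode grows fastest (−λₙ is largest for n=1) → dominates.
Asymptotic: T ~ c₁ sin(πx/0.6527) e^{6.95t} (exponential growth at rate −λ₁ ≈ 6.95).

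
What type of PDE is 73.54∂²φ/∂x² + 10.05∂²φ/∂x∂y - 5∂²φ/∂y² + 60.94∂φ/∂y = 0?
With A = 73.54, B = 10.05, C = -5, the discriminant is 1571.8025. This is a hyperbolic PDE.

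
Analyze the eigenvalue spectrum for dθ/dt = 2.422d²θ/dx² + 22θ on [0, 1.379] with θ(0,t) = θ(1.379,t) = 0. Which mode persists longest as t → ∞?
Eigenvalues: λₙ = 2.422n²π²/1.379² - 22.
First three modes:
  n=1: λ₁ = 2.422π²/1.379² - 22 ≈ -9.43
  n=2: λ₂ = 9.688π²/1.379² - 22 ≈ 28.281
  n=3: λ₃ = 21.798π²/1.379² - 22 ≈ 91.133
Since 2.422π²/1.379² ≈ 12.57 < 22, λ₁ < 0.
The n=1 mode grows fastest (−λₙ is largest for n=1) → dominates.
Asymptotic: θ ~ c₁ sin(πx/1.379) e^{9.43t} (exponential growth at rate −λ₁ ≈ 9.43).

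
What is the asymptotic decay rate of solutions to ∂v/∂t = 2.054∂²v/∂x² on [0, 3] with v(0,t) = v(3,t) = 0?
Eigenvalues: λₙ = 2.054n²π²/3².
First three modes:
  n=1: λ₁ = 2.054π²/3² ≈ 2.252
  n=2: λ₂ = 8.216π²/3² ≈ 9.01 (4× faster decay)
  n=3: λ₃ = 18.486π²/3² ≈ 20.272 (9× faster decay)
As t → ∞, higher modes decay exponentially faster. The n=1 mode dominates: v ~ c₁ sin(πx/3) e^{-λ₁t}.
Decay rate: λ₁ = 2.054π²/3² ≈ 2.252.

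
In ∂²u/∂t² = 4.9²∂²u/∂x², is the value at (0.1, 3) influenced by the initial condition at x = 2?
Yes. The domain of dependence is [-14.6, 14.8], and 2 ∈ [-14.6, 14.8].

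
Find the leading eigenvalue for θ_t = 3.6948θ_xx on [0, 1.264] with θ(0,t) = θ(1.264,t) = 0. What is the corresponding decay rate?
Eigenvalues: λₙ = 3.6948n²π²/1.264².
First three modes:
  n=1: λ₁ = 3.6948π²/1.264² ≈ 22.824
  n=2: λ₂ = 14.7792π²/1.264² ≈ 91.297 (4× faster decay)
  n=3: λ₃ = 33.2532π²/1.264² ≈ 205.418 (9× faster decay)
As t → ∞, higher modes decay exponentially faster. The n=1 mode dominates: θ ~ c₁ sin(πx/1.264) e^{-λ₁t}.
Decay rate: λ₁ = 3.6948π²/1.264² ≈ 22.824.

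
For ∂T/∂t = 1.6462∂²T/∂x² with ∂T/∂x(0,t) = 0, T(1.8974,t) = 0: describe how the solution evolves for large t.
T → 0. Heat escapes through the Dirichlet boundary.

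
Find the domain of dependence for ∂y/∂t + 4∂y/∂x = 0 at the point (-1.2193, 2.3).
A single point: x = -10.4193. The characteristic through (-1.2193, 2.3) is x - 4t = const, so x = -1.2193 - 4·2.3 = -10.4193.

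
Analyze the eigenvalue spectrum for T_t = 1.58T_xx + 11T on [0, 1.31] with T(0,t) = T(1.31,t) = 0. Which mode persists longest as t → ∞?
Eigenvalues: λₙ = 1.58n²π²/1.31² - 11.
First three modes:
  n=1: λ₁ = 1.58π²/1.31² - 11 ≈ -1.913
  n=2: λ₂ = 6.32π²/1.31² - 11 ≈ 25.347
  n=3: λ₃ = 14.22π²/1.31² - 11 ≈ 70.782
Since 1.58π²/1.31² ≈ 9.087 < 11, λ₁ < 0.
The n=1 mode grows fastest (−λₙ is largest for n=1) → dominates.
Asymptotic: T ~ c₁ sin(πx/1.31) e^{1.913t} (exponential growth at rate −λ₁ ≈ 1.913).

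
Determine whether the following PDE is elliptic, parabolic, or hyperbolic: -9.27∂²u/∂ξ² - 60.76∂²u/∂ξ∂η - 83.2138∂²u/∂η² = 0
Coefficients: A = -9.27, B = -60.76, C = -83.2138. B² - 4AC = 606.209896, which is positive, so the equation is hyperbolic.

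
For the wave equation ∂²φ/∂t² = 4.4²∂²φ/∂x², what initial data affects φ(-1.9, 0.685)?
Domain of dependence: [-4.914, 1.114]. Signals travel at speed 4.4, so data within |x - -1.9| ≤ 4.4·0.685 = 3.014 can reach the point.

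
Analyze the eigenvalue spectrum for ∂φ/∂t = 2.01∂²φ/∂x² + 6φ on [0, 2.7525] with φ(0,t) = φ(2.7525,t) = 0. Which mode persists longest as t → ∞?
Eigenvalues: λₙ = 2.01n²π²/2.7525² - 6.
First three modes:
  n=1: λ₁ = 2.01π²/2.7525² - 6 ≈ -3.382
  n=2: λ₂ = 8.04π²/2.7525² - 6 ≈ 4.474
  n=3: λ₃ = 18.09π²/2.7525² - 6 ≈ 17.566
Since 2.01π²/2.7525² ≈ 2.618 < 6, λ₁ < 0.
The n=1 mode grows fastest (−λₙ is largest for n=1) → dominates.
Asymptotic: φ ~ c₁ sin(πx/2.7525) e^{3.382t} (exponential growth at rate −λ₁ ≈ 3.382).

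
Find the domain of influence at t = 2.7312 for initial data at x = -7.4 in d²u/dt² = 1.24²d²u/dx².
Domain of influence: [-10.786688, -4.013312]. Data at x = -7.4 spreads outward at speed 1.24.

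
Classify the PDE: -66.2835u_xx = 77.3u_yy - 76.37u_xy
Rewriting in standard form: -66.2835u_xx + 76.37u_xy - 77.3u_yy = 0. A = -66.2835, B = 76.37, C = -77.3. Discriminant B² - 4AC = -14662.4813. Since -14662.4813 < 0, elliptic.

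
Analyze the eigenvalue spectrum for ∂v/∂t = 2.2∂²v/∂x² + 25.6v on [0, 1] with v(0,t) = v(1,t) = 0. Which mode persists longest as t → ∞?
Eigenvalues: λₙ = 2.2n²π²/1² - 25.6.
First three modes:
  n=1: λ₁ = 2.2π² - 25.6 ≈ -3.887
  n=2: λ₂ = 8.8π² - 25.6 ≈ 61.253
  n=3: λ₃ = 19.8π² - 25.6 ≈ 169.818
Since 2.2π² ≈ 21.713 < 25.6, λ₁ < 0.
The n=1 mode grows fastest (−λₙ is largest for n=1) → dominates.
Asymptotic: v ~ c₁ sin(πx/1) e^{3.887t} (exponential growth at rate −λ₁ ≈ 3.887).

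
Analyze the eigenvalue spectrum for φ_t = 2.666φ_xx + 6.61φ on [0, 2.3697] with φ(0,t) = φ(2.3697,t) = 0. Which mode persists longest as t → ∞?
Eigenvalues: λₙ = 2.666n²π²/2.3697² - 6.61.
First three modes:
  n=1: λ₁ = 2.666π²/2.3697² - 6.61 ≈ -1.924
  n=2: λ₂ = 10.664π²/2.3697² - 6.61 ≈ 12.133
  n=3: λ₃ = 23.994π²/2.3697² - 6.61 ≈ 35.561
Since 2.666π²/2.3697² ≈ 4.686 < 6.61, λ₁ < 0.
The n=1 mode grows fastest (−λₙ is largest for n=1) → dominates.
Asymptotic: φ ~ c₁ sin(πx/2.3697) e^{1.924t} (exponential growth at rate −λ₁ ≈ 1.924).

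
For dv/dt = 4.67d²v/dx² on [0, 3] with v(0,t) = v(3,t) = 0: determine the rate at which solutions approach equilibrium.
Eigenvalues: λₙ = 4.67n²π²/3².
First three modes:
  n=1: λ₁ = 4.67π²/3² ≈ 5.121
  n=2: λ₂ = 18.68π²/3² ≈ 20.485 (4× faster decay)
  n=3: λ₃ = 42.03π²/3² ≈ 46.091 (9× faster decay)
As t → ∞, higher modes decay exponentially faster. The n=1 mode dominates: v ~ c₁ sin(πx/3) e^{-λ₁t}.
Decay rate: λ₁ = 4.67π²/3² ≈ 5.121.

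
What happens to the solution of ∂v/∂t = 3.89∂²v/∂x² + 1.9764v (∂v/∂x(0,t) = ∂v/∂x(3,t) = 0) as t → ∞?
v grows unboundedly. With Neumann BCs the constant mode has diffusion eigenvalue 0, so any r > 0 makes it grow like e^(1.9764t); solution grows exponentially.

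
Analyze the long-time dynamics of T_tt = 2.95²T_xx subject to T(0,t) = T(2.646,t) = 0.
Long-time behavior: T oscillates (no decay). Energy is conserved; the solution oscillates indefinitely as standing waves.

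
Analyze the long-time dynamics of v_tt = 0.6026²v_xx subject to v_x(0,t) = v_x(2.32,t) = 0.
Long-time behavior: v oscillates about a mean that drifts linearly in t (generically unbounded; no decay). There is no damping, so the nonconstant modes persist as standing waves (energy conserved, no decay). But with Neumann conditions at both ends the constant mode has eigenvalue 0: the spatial mean M(t) of v satisfies M'' = 0, so M(t) = M(0) + M'(0)·t. Unless the initial velocity has zero mean (∫v_t(x,0)dx = 0), the solution grows linearly in t (unbounded, though not exponentially); if it does have zero mean, the solution stays bounded and simply oscillates.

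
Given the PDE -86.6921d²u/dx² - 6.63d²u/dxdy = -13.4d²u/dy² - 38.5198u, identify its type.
Rewriting in standard form: -86.6921d²u/dx² - 6.63d²u/dxdy + 13.4d²u/dy² + 38.5198u = 0. The second-order coefficients are A = -86.6921, B = -6.63, C = 13.4. Since B² - 4AC = 4690.65346 > 0, this is a hyperbolic PDE.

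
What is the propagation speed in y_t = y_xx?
Infinite. The heat equation is parabolic, not hyperbolic, so disturbances propagate instantly.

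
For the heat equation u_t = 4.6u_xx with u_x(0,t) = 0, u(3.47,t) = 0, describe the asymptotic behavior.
u → 0. Heat escapes through the Dirichlet boundary.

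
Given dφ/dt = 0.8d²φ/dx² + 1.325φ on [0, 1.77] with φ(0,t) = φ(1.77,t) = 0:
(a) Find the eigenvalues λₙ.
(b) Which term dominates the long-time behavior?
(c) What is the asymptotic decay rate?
Eigenvalues: λₙ = 0.8n²π²/1.77² - 1.325.
First three modes:
  n=1: λ₁ = 0.8π²/1.77² - 1.325 ≈ 1.195
  n=2: λ₂ = 3.2π²/1.77² - 1.325 ≈ 8.756
  n=3: λ₃ = 7.2π²/1.77² - 1.325 ≈ 21.357
Since 0.8π²/1.77² ≈ 2.52 > 1.325, all λₙ > 0.
The n=1 mode decays slowest → dominates as t → ∞.
Asymptotic: φ ~ c₁ sin(πx/1.77) e^{-λ₁t} with decay rate λ₁ ≈ 1.195.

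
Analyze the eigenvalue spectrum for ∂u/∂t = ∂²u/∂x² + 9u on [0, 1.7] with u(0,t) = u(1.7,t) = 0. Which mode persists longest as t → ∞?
Eigenvalues: λₙ = n²π²/1.7² - 9.
First three modes:
  n=1: λ₁ = π²/1.7² - 9 ≈ -5.585
  n=2: λ₂ = 4π²/1.7² - 9 ≈ 4.66
  n=3: λ₃ = 9π²/1.7² - 9 ≈ 21.736
Since π²/1.7² ≈ 3.415 < 9, λ₁ < 0.
The n=1 mode grows fastest (−λₙ is largest for n=1) → dominates.
Asymptotic: u ~ c₁ sin(πx/1.7) e^{5.585t} (exponential growth at rate −λ₁ ≈ 5.585).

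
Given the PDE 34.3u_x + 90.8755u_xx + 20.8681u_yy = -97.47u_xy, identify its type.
Rewriting in standard form: 90.8755u_xx + 97.47u_xy + 20.8681u_yy + 34.3u_x = 0. The second-order coefficients are A = 90.8755, B = 97.47, C = 20.8681. Since B² - 4AC = 1914.8048138 > 0, this is a hyperbolic PDE.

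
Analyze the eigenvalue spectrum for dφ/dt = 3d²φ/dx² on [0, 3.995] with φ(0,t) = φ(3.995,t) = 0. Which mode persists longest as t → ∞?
Eigenvalues: λₙ = 3n²π²/3.995².
First three modes:
  n=1: λ₁ = 3π²/3.995² ≈ 1.855
  n=2: λ₂ = 12π²/3.995² ≈ 7.421 (4× faster decay)
  n=3: λ₃ = 27π²/3.995² ≈ 16.697 (9× faster decay)
As t → ∞, higher modes decay exponentially faster. The n=1 mode dominates: φ ~ c₁ sin(πx/3.995) e^{-λ₁t}.
Decay rate: λ₁ = 3π²/3.995² ≈ 1.855.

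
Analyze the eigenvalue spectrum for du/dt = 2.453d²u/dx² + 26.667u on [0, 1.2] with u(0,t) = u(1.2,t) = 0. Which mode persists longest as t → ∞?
Eigenvalues: λₙ = 2.453n²π²/1.2² - 26.667.
First three modes:
  n=1: λ₁ = 2.453π²/1.2² - 26.667 ≈ -9.854
  n=2: λ₂ = 9.812π²/1.2² - 26.667 ≈ 40.583
  n=3: λ₃ = 22.077π²/1.2² - 26.667 ≈ 124.646
Since 2.453π²/1.2² ≈ 16.813 < 26.667, λ₁ < 0.
The n=1 mode grows fastest (−λₙ is largest for n=1) → dominates.
Asymptotic: u ~ c₁ sin(πx/1.2) e^{9.854t} (exponential growth at rate −λ₁ ≈ 9.854).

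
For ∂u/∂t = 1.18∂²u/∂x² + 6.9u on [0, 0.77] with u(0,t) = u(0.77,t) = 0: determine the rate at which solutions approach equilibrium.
Eigenvalues: λₙ = 1.18n²π²/0.77² - 6.9.
First three modes:
  n=1: λ₁ = 1.18π²/0.77² - 6.9 ≈ 12.743
  n=2: λ₂ = 4.72π²/0.77² - 6.9 ≈ 71.671
  n=3: λ₃ = 10.62π²/0.77² - 6.9 ≈ 169.884
Since 1.18π²/0.77² ≈ 19.643 > 6.9, all λₙ > 0.
The n=1 mode decays slowest → dominates as t → ∞.
Asymptotic: u ~ c₁ sin(πx/0.77) e^{-λ₁t} with decay rate λ₁ ≈ 12.743.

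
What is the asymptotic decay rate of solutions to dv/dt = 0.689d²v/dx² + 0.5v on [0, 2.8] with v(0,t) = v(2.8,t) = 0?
Eigenvalues: λₙ = 0.689n²π²/2.8² - 0.5.
First three modes:
  n=1: λ₁ = 0.689π²/2.8² - 0.5 ≈ 0.367
  n=2: λ₂ = 2.756π²/2.8² - 0.5 ≈ 2.969
  n=3: λ₃ = 6.201π²/2.8² - 0.5 ≈ 7.306
Since 0.689π²/2.8² ≈ 0.867 > 0.5, all λₙ > 0.
The n=1 mode decays slowest → dominates as t → ∞.
Asymptotic: v ~ c₁ sin(πx/2.8) e^{-λ₁t} with decay rate λ₁ ≈ 0.367.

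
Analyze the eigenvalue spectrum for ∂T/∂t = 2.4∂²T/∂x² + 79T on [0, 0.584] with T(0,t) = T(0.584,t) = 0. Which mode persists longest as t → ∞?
Eigenvalues: λₙ = 2.4n²π²/0.584² - 79.
First three modes:
  n=1: λ₁ = 2.4π²/0.584² - 79 ≈ -9.548
  n=2: λ₂ = 9.6π²/0.584² - 79 ≈ 198.808
  n=3: λ₃ = 21.6π²/0.584² - 79 ≈ 546.069
Since 2.4π²/0.584² ≈ 69.452 < 79, λ₁ < 0.
The n=1 mode grows fastest (−λₙ is largest for n=1) → dominates.
Asymptotic: T ~ c₁ sin(πx/0.584) e^{9.548t} (exponential growth at rate −λ₁ ≈ 9.548).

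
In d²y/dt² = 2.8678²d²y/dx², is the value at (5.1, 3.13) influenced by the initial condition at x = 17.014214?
No. The domain of dependence is [-3.876214, 14.076214], and 17.014214 is outside this interval.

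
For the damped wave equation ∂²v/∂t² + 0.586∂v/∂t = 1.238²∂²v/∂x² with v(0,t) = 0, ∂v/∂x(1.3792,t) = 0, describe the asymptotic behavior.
v → 0. Damping (γ=0.586) dissipates energy; oscillations decay exponentially.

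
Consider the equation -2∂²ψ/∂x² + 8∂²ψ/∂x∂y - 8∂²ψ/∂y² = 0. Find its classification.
Parabolic. (A = -2, B = 8, C = -8 gives B² - 4AC = 0.)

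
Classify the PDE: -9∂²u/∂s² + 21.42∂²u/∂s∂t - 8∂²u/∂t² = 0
A = -9, B = 21.42, C = -8. Discriminant B² - 4AC = 170.8164. Since 170.8164 > 0, hyperbolic.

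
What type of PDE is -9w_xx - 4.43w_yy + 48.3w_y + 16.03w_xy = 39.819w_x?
Rewriting in standard form: -9w_xx + 16.03w_xy - 4.43w_yy - 39.819w_x + 48.3w_y = 0. With A = -9, B = 16.03, C = -4.43, the discriminant is 97.4809. This is a hyperbolic PDE.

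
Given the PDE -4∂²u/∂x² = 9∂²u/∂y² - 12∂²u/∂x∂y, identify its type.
Rewriting in standard form: -4∂²u/∂x² + 12∂²u/∂x∂y - 9∂²u/∂y² = 0. The second-order coefficients are A = -4, B = 12, C = -9. Since B² - 4AC = 0 = 0, this is a parabolic PDE.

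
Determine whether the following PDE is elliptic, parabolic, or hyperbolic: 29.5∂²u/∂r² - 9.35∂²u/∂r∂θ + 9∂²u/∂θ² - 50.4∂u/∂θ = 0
Coefficients: A = 29.5, B = -9.35, C = 9. B² - 4AC = -974.5775, which is negative, so the equation is elliptic.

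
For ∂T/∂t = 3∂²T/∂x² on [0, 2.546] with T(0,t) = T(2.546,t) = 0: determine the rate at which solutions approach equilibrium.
Eigenvalues: λₙ = 3n²π²/2.546².
First three modes:
  n=1: λ₁ = 3π²/2.546² ≈ 4.568
  n=2: λ₂ = 12π²/2.546² ≈ 18.271 (4× faster decay)
  n=3: λ₃ = 27π²/2.546² ≈ 41.11 (9× faster decay)
As t → ∞, higher modes decay exponentially faster. The n=1 mode dominates: T ~ c₁ sin(πx/2.546) e^{-λ₁t}.
Decay rate: λ₁ = 3π²/2.546² ≈ 4.568.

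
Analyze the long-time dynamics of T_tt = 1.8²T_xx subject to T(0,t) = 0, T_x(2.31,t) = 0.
Long-time behavior: T oscillates (no decay). Energy is conserved; the solution oscillates indefinitely as standing waves.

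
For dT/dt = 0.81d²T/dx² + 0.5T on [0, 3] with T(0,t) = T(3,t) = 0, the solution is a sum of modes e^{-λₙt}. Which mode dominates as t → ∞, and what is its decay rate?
Eigenvalues: λₙ = 0.81n²π²/3² - 0.5.
First three modes:
  n=1: λ₁ = 0.81π²/3² - 0.5 ≈ 0.388
  n=2: λ₂ = 3.24π²/3² - 0.5 ≈ 3.053
  n=3: λ₃ = 7.29π²/3² - 0.5 ≈ 7.494
Since 0.81π²/3² ≈ 0.888 > 0.5, all λₙ > 0.
The n=1 mode decays slowest → dominates as t → ∞.
Asymptotic: T ~ c₁ sin(πx/3) e^{-λ₁t} with decay rate λ₁ ≈ 0.388.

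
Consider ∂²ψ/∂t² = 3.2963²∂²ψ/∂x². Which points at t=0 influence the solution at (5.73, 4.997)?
Domain of dependence: [-10.7416111, 22.2016111]. Signals travel at speed 3.2963, so data within |x - 5.73| ≤ 3.2963·4.997 = 16.4716111 can reach the point.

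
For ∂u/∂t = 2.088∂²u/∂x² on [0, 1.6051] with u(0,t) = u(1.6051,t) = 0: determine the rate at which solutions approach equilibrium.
Eigenvalues: λₙ = 2.088n²π²/1.6051².
First three modes:
  n=1: λ₁ = 2.088π²/1.6051² ≈ 7.999
  n=2: λ₂ = 8.352π²/1.6051² ≈ 31.995 (4× faster decay)
  n=3: λ₃ = 18.792π²/1.6051² ≈ 71.989 (9× faster decay)
As t → ∞, higher modes decay exponentially faster. The n=1 mode dominates: u ~ c₁ sin(πx/1.6051) e^{-λ₁t}.
Decay rate: λ₁ = 2.088π²/1.6051² ≈ 7.999.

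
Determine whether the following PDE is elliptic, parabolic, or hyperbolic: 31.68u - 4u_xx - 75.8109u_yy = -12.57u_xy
Rewriting in standard form: -4u_xx + 12.57u_xy - 75.8109u_yy + 31.68u = 0. Coefficients: A = -4, B = 12.57, C = -75.8109. B² - 4AC = -1054.9695, which is negative, so the equation is elliptic.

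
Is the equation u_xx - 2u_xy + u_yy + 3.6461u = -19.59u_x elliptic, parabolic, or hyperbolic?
Rewriting in standard form: u_xx - 2u_xy + u_yy + 19.59u_x + 3.6461u = 0. Computing B² - 4AC with A = 1, B = -2, C = 1: discriminant = 0 (zero). Answer: parabolic.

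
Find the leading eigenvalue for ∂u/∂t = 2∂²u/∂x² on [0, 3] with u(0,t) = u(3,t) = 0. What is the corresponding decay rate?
Eigenvalues: λₙ = 2n²π²/3².
First three modes:
  n=1: λ₁ = 2π²/3² ≈ 2.193
  n=2: λ₂ = 8π²/3² ≈ 8.773 (4× faster decay)
  n=3: λ₃ = 18π²/3² ≈ 19.739 (9× faster decay)
As t → ∞, higher modes decay exponentially faster. The n=1 mode dominates: u ~ c₁ sin(πx/3) e^{-λ₁t}.
Decay rate: λ₁ = 2π²/3² ≈ 2.193.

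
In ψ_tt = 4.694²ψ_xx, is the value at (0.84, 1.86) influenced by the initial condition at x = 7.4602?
Yes. The domain of dependence is [-7.89084, 9.57084], and 7.4602 ∈ [-7.89084, 9.57084].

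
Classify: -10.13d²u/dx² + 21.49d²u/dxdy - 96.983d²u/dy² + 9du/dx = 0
Elliptic (discriminant = -3467.93106).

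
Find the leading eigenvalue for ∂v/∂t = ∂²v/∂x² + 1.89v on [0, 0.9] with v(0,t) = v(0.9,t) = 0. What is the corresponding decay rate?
Eigenvalues: λₙ = n²π²/0.9² - 1.89.
First three modes:
  n=1: λ₁ = π²/0.9² - 1.89 ≈ 10.295
  n=2: λ₂ = 4π²/0.9² - 1.89 ≈ 46.849
  n=3: λ₃ = 9π²/0.9² - 1.89 ≈ 107.772
Since π²/0.9² ≈ 12.185 > 1.89, all λₙ > 0.
The n=1 mode decays slowest → dominates as t → ∞.
Asymptotic: v ~ c₁ sin(πx/0.9) e^{-λ₁t} with decay rate λ₁ ≈ 10.295.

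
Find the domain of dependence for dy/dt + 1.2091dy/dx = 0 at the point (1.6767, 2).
A single point: x = -0.7415. The characteristic through (1.6767, 2) is x - 1.2091t = const, so x = 1.6767 - 1.2091·2 = -0.7415.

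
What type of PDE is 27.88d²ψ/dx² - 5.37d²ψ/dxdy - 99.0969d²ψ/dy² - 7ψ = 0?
With A = 27.88, B = -5.37, C = -99.0969, the discriminant is 11080.123188. This is a hyperbolic PDE.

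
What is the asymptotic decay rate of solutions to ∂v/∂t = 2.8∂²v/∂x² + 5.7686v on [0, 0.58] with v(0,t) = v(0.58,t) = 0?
Eigenvalues: λₙ = 2.8n²π²/0.58² - 5.7686.
First three modes:
  n=1: λ₁ = 2.8π²/0.58² - 5.7686 ≈ 76.38
  n=2: λ₂ = 11.2π²/0.58² - 5.7686 ≈ 322.827
  n=3: λ₃ = 25.2π²/0.58² - 5.7686 ≈ 733.572
Since 2.8π²/0.58² ≈ 82.149 > 5.7686, all λₙ > 0.
The n=1 mode decays slowest → dominates as t → ∞.
Asymptotic: v ~ c₁ sin(πx/0.58) e^{-λ₁t} with decay rate λ₁ ≈ 76.38.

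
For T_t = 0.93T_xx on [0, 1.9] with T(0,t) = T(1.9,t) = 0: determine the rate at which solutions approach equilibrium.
Eigenvalues: λₙ = 0.93n²π²/1.9².
First three modes:
  n=1: λ₁ = 0.93π²/1.9² ≈ 2.543
  n=2: λ₂ = 3.72π²/1.9² ≈ 10.17 (4× faster decay)
  n=3: λ₃ = 8.37π²/1.9² ≈ 22.883 (9× faster decay)
As t → ∞, higher modes decay exponentially faster. The n=1 mode dominates: T ~ c₁ sin(πx/1.9) e^{-λ₁t}.
Decay rate: λ₁ = 0.93π²/1.9² ≈ 2.543.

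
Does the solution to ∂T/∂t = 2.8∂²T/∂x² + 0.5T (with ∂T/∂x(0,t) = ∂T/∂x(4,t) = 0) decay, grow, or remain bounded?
T grows unboundedly. With Neumann BCs the constant mode has diffusion eigenvalue 0, so any r > 0 makes it grow like e^(0.5t); solution grows exponentially.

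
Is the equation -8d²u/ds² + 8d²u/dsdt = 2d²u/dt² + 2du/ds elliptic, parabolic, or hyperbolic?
Rewriting in standard form: -8d²u/ds² + 8d²u/dsdt - 2d²u/dt² - 2du/ds = 0. Computing B² - 4AC with A = -8, B = 8, C = -2: discriminant = 0 (zero). Answer: parabolic.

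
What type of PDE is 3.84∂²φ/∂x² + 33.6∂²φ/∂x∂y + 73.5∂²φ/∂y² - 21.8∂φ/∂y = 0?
With A = 3.84, B = 33.6, C = 73.5, the discriminant is 0. This is a parabolic PDE.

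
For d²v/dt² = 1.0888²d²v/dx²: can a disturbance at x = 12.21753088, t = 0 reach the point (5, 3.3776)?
No. The domain of dependence is [1.32246912, 8.67753088], and 12.21753088 is outside this interval.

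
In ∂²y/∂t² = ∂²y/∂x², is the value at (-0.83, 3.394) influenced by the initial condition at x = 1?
Yes. The domain of dependence is [-4.224, 2.564], and 1 ∈ [-4.224, 2.564].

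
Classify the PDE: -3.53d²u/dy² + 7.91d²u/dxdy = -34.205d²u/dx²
Rewriting in standard form: 34.205d²u/dx² + 7.91d²u/dxdy - 3.53d²u/dy² = 0. A = 34.205, B = 7.91, C = -3.53. Discriminant B² - 4AC = 545.5427. Since 545.5427 > 0, hyperbolic.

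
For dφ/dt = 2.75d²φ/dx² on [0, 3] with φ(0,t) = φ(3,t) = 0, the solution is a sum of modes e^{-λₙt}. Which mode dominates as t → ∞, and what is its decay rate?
Eigenvalues: λₙ = 2.75n²π²/3².
First three modes:
  n=1: λ₁ = 2.75π²/3² ≈ 3.016
  n=2: λ₂ = 11π²/3² ≈ 12.063 (4× faster decay)
  n=3: λ₃ = 24.75π²/3² ≈ 27.141 (9× faster decay)
As t → ∞, higher modes decay exponentially faster. The n=1 mode dominates: φ ~ c₁ sin(πx/3) e^{-λ₁t}.
Decay rate: λ₁ = 2.75π²/3² ≈ 3.016.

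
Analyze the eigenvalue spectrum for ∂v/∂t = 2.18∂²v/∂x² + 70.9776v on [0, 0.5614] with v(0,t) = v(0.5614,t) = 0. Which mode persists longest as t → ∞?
Eigenvalues: λₙ = 2.18n²π²/0.5614² - 70.9776.
First three modes:
  n=1: λ₁ = 2.18π²/0.5614² - 70.9776 ≈ -2.711
  n=2: λ₂ = 8.72π²/0.5614² - 70.9776 ≈ 202.091
  n=3: λ₃ = 19.62π²/0.5614² - 70.9776 ≈ 543.426
Since 2.18π²/0.5614² ≈ 68.267 < 70.9776, λ₁ < 0.
The n=1 mode grows fastest (−λₙ is largest for n=1) → dominates.
Asymptotic: v ~ c₁ sin(πx/0.5614) e^{2.711t} (exponential growth at rate −λ₁ ≈ 2.711).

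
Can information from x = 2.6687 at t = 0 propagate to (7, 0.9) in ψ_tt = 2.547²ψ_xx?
No. The domain of dependence is [4.7077, 9.2923], and 2.6687 is outside this interval.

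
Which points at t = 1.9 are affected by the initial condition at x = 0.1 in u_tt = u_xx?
Domain of influence: [-1.8, 2]. Data at x = 0.1 spreads outward at speed 1.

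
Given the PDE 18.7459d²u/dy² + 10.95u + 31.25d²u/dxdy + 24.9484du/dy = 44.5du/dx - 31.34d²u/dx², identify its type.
Rewriting in standard form: 31.34d²u/dx² + 31.25d²u/dxdy + 18.7459d²u/dy² - 44.5du/dx + 24.9484du/dy + 10.95u = 0. The second-order coefficients are A = 31.34, B = 31.25, C = 18.7459. Since B² - 4AC = -1373.423524 < 0, this is an elliptic PDE.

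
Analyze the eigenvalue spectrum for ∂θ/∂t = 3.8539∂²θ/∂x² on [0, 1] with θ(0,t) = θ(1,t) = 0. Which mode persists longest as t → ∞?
Eigenvalues: λₙ = 3.8539n²π².
First three modes:
  n=1: λ₁ = 3.8539π² ≈ 38.036
  n=2: λ₂ = 15.4156π² ≈ 152.146 (4× faster decay)
  n=3: λ₃ = 34.6851π² ≈ 342.328 (9× faster decay)
As t → ∞, higher modes decay exponentially faster. The n=1 mode dominates: θ ~ c₁ sin(πx) e^{-λ₁t}.
Decay rate: λ₁ = 3.8539π² ≈ 38.036.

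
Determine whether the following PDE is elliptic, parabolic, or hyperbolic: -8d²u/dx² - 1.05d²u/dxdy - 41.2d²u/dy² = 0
Coefficients: A = -8, B = -1.05, C = -41.2. B² - 4AC = -1317.2975, which is negative, so the equation is elliptic.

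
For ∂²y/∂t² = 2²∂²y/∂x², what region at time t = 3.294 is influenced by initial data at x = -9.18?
Domain of influence: [-15.768, -2.592]. Data at x = -9.18 spreads outward at speed 2.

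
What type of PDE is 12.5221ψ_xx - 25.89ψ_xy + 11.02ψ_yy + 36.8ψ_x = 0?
With A = 12.5221, B = -25.89, C = 11.02, the discriminant is 118.317932. This is a hyperbolic PDE.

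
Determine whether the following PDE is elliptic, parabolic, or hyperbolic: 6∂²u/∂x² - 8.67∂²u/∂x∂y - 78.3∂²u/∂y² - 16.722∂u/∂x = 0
Coefficients: A = 6, B = -8.67, C = -78.3. B² - 4AC = 1954.3689, which is positive, so the equation is hyperbolic.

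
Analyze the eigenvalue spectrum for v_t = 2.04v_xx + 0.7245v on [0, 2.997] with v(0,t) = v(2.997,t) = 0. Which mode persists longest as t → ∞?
Eigenvalues: λₙ = 2.04n²π²/2.997² - 0.7245.
First three modes:
  n=1: λ₁ = 2.04π²/2.997² - 0.7245 ≈ 1.517
  n=2: λ₂ = 8.16π²/2.997² - 0.7245 ≈ 8.242
  n=3: λ₃ = 18.36π²/2.997² - 0.7245 ≈ 19.45
Since 2.04π²/2.997² ≈ 2.242 > 0.7245, all λₙ > 0.
The n=1 mode decays slowest → dominates as t → ∞.
Asymptotic: v ~ c₁ sin(πx/2.997) e^{-λ₁t} with decay rate λ₁ ≈ 1.517.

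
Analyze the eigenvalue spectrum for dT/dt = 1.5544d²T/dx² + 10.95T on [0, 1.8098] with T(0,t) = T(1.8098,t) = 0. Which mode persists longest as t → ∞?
Eigenvalues: λₙ = 1.5544n²π²/1.8098² - 10.95.
First three modes:
  n=1: λ₁ = 1.5544π²/1.8098² - 10.95 ≈ -6.266
  n=2: λ₂ = 6.2176π²/1.8098² - 10.95 ≈ 7.785
  n=3: λ₃ = 13.9896π²/1.8098² - 10.95 ≈ 31.204
Since 1.5544π²/1.8098² ≈ 4.684 < 10.95, λ₁ < 0.
The n=1 mode grows fastest (−λₙ is largest for n=1) → dominates.
Asymptotic: T ~ c₁ sin(πx/1.8098) e^{6.266t} (exponential growth at rate −λ₁ ≈ 6.266).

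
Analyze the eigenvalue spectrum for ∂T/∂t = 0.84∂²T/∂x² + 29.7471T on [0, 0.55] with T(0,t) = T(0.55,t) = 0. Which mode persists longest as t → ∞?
Eigenvalues: λₙ = 0.84n²π²/0.55² - 29.7471.
First three modes:
  n=1: λ₁ = 0.84π²/0.55² - 29.7471 ≈ -2.341
  n=2: λ₂ = 3.36π²/0.55² - 29.7471 ≈ 79.879
  n=3: λ₃ = 7.56π²/0.55² - 29.7471 ≈ 216.911
Since 0.84π²/0.55² ≈ 27.407 < 29.7471, λ₁ < 0.
The n=1 mode grows fastest (−λₙ is largest for n=1) → dominates.
Asymptotic: T ~ c₁ sin(πx/0.55) e^{2.341t} (exponential growth at rate −λ₁ ≈ 2.341).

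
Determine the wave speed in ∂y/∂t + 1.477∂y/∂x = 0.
Speed = 1.477. Information travels along x - 1.477t = const (rightward).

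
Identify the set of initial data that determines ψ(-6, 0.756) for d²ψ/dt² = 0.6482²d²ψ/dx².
Domain of dependence: [-6.4900392, -5.5099608]. Signals travel at speed 0.6482, so data within |x - -6| ≤ 0.6482·0.756 = 0.4900392 can reach the point.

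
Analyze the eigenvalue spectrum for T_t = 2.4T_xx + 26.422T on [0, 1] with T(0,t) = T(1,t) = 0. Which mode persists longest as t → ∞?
Eigenvalues: λₙ = 2.4n²π²/1² - 26.422.
First three modes:
  n=1: λ₁ = 2.4π² - 26.422 ≈ -2.735
  n=2: λ₂ = 9.6π² - 26.422 ≈ 68.326
  n=3: λ₃ = 21.6π² - 26.422 ≈ 186.761
Since 2.4π² ≈ 23.687 < 26.422, λ₁ < 0.
The n=1 mode grows fastest (−λₙ is largest for n=1) → dominates.
Asymptotic: T ~ c₁ sin(πx/1) e^{2.735t} (exponential growth at rate −λ₁ ≈ 2.735).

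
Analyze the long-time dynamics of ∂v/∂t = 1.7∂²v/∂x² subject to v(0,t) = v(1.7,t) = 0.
Long-time behavior: v → 0. Heat diffuses out through both boundaries.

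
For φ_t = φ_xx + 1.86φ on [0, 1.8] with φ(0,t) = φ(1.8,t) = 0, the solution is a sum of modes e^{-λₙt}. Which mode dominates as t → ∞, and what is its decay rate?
Eigenvalues: λₙ = n²π²/1.8² - 1.86.
First three modes:
  n=1: λ₁ = π²/1.8² - 1.86 ≈ 1.186
  n=2: λ₂ = 4π²/1.8² - 1.86 ≈ 10.325
  n=3: λ₃ = 9π²/1.8² - 1.86 ≈ 25.556
Since π²/1.8² ≈ 3.046 > 1.86, all λₙ > 0.
The n=1 mode decays slowest → dominates as t → ∞.
Asymptotic: φ ~ c₁ sin(πx/1.8) e^{-λ₁t} with decay rate λ₁ ≈ 1.186.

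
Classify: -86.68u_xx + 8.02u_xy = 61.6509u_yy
Rewriting in standard form: -86.68u_xx + 8.02u_xy - 61.6509u_yy = 0. Elliptic (discriminant = -21311.279648).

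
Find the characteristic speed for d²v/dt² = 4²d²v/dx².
Speed = 4. Information travels along characteristics x = x₀ ± 4t.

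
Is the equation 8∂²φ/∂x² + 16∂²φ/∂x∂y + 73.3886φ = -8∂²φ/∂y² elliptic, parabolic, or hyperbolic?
Rewriting in standard form: 8∂²φ/∂x² + 16∂²φ/∂x∂y + 8∂²φ/∂y² + 73.3886φ = 0. Computing B² - 4AC with A = 8, B = 16, C = 8: discriminant = 0 (zero). Answer: parabolic.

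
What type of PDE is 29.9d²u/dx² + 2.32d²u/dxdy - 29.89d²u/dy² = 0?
With A = 29.9, B = 2.32, C = -29.89, the discriminant is 3580.2264. This is a hyperbolic PDE.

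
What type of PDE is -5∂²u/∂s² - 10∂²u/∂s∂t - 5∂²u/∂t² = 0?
With A = -5, B = -10, C = -5, the discriminant is 0. This is a parabolic PDE.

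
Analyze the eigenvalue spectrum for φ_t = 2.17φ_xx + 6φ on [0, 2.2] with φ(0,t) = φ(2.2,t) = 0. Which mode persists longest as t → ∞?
Eigenvalues: λₙ = 2.17n²π²/2.2² - 6.
First three modes:
  n=1: λ₁ = 2.17π²/2.2² - 6 ≈ -1.575
  n=2: λ₂ = 8.68π²/2.2² - 6 ≈ 11.7
  n=3: λ₃ = 19.53π²/2.2² - 6 ≈ 33.825
Since 2.17π²/2.2² ≈ 4.425 < 6, λ₁ < 0.
The n=1 mode grows fastest (−λₙ is largest for n=1) → dominates.
Asymptotic: φ ~ c₁ sin(πx/2.2) e^{1.575t} (exponential growth at rate −λ₁ ≈ 1.575).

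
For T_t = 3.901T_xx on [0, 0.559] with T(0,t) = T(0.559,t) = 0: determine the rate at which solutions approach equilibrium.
Eigenvalues: λₙ = 3.901n²π²/0.559².
First three modes:
  n=1: λ₁ = 3.901π²/0.559² ≈ 123.212
  n=2: λ₂ = 15.604π²/0.559² ≈ 492.847 (4× faster decay)
  n=3: λ₃ = 35.109π²/0.559² ≈ 1108.906 (9× faster decay)
As t → ∞, higher modes decay exponentially faster. The n=1 mode dominates: T ~ c₁ sin(πx/0.559) e^{-λ₁t}.
Decay rate: λ₁ = 3.901π²/0.559² ≈ 123.212.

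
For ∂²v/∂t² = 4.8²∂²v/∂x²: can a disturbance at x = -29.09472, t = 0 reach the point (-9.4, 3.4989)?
No. The domain of dependence is [-26.19472, 7.39472], and -29.09472 is outside this interval.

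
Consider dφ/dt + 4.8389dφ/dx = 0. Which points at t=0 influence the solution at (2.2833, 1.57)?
A single point: x = -5.313773. The characteristic through (2.2833, 1.57) is x - 4.8389t = const, so x = 2.2833 - 4.8389·1.57 = -5.313773.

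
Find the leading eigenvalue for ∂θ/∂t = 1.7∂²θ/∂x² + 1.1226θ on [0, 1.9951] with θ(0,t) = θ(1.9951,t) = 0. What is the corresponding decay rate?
Eigenvalues: λₙ = 1.7n²π²/1.9951² - 1.1226.
First three modes:
  n=1: λ₁ = 1.7π²/1.9951² - 1.1226 ≈ 3.093
  n=2: λ₂ = 6.8π²/1.9951² - 1.1226 ≈ 15.738
  n=3: λ₃ = 15.3π²/1.9951² - 1.1226 ≈ 36.814
Since 1.7π²/1.9951² ≈ 4.215 > 1.1226, all λₙ > 0.
The n=1 mode decays slowest → dominates as t → ∞.
Asymptotic: θ ~ c₁ sin(πx/1.9951) e^{-λ₁t} with decay rate λ₁ ≈ 3.093.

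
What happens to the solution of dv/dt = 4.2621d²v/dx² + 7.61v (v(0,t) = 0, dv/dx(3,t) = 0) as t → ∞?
v grows unboundedly. Reaction dominates diffusion (r=7.61 > κπ²/(4L²)≈1.17); solution grows exponentially.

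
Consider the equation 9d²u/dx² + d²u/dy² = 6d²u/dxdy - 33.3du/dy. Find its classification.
Rewriting in standard form: 9d²u/dx² - 6d²u/dxdy + d²u/dy² + 33.3du/dy = 0. Parabolic. (A = 9, B = -6, C = 1 gives B² - 4AC = 0.)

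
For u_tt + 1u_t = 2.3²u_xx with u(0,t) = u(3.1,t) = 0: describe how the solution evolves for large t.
u → 0. Damping (γ=1) dissipates energy; oscillations decay exponentially.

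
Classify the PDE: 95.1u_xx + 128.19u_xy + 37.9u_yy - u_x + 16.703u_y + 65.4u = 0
A = 95.1, B = 128.19, C = 37.9. Discriminant B² - 4AC = 2015.5161. Since 2015.5161 > 0, hyperbolic.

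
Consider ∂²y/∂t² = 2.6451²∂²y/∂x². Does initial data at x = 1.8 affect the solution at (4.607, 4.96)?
Yes. The domain of dependence is [-8.512696, 17.726696], and 1.8 ∈ [-8.512696, 17.726696].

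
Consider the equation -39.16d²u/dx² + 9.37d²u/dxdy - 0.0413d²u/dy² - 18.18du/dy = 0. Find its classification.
Hyperbolic. (A = -39.16, B = 9.37, C = -0.0413 gives B² - 4AC = 81.327668.)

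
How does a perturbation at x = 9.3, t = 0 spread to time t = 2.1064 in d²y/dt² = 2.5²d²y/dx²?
Domain of influence: [4.034, 14.566]. Data at x = 9.3 spreads outward at speed 2.5.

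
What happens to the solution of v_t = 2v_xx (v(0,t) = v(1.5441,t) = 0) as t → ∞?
v → 0. Heat diffuses out through both boundaries.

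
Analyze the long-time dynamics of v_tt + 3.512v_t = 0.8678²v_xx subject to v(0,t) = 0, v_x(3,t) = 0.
Long-time behavior: v → 0. Damping (γ=3.512) dissipates energy; oscillations decay exponentially.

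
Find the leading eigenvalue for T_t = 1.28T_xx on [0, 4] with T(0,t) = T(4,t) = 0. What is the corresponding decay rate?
Eigenvalues: λₙ = 1.28n²π²/4².
First three modes:
  n=1: λ₁ = 1.28π²/4² ≈ 0.79
  n=2: λ₂ = 5.12π²/4² ≈ 3.158 (4× faster decay)
  n=3: λ₃ = 11.52π²/4² ≈ 7.106 (9× faster decay)
As t → ∞, higher modes decay exponentially faster. The n=1 mode dominates: T ~ c₁ sin(πx/4) e^{-λ₁t}.
Decay rate: λ₁ = 1.28π²/4² ≈ 0.79.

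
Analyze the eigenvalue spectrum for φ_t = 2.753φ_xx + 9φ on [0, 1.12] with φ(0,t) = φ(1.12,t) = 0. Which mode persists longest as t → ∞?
Eigenvalues: λₙ = 2.753n²π²/1.12² - 9.
First three modes:
  n=1: λ₁ = 2.753π²/1.12² - 9 ≈ 12.661
  n=2: λ₂ = 11.012π²/1.12² - 9 ≈ 77.642
  n=3: λ₃ = 24.777π²/1.12² - 9 ≈ 185.945
Since 2.753π²/1.12² ≈ 21.661 > 9, all λₙ > 0.
The n=1 mode decays slowest → dominates as t → ∞.
Asymptotic: φ ~ c₁ sin(πx/1.12) e^{-λ₁t} with decay rate λ₁ ≈ 12.661.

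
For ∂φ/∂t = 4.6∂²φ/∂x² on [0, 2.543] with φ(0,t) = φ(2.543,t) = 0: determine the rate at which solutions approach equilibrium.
Eigenvalues: λₙ = 4.6n²π²/2.543².
First three modes:
  n=1: λ₁ = 4.6π²/2.543² ≈ 7.02
  n=2: λ₂ = 18.4π²/2.543² ≈ 28.082 (4× faster decay)
  n=3: λ₃ = 41.4π²/2.543² ≈ 63.184 (9× faster decay)
As t → ∞, higher modes decay exponentially faster. The n=1 mode dominates: φ ~ c₁ sin(πx/2.543) e^{-λ₁t}.
Decay rate: λ₁ = 4.6π²/2.543² ≈ 7.02.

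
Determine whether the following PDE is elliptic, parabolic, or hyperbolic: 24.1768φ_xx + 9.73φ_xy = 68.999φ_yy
Rewriting in standard form: 24.1768φ_xx + 9.73φ_xy - 68.999φ_yy = 0. Coefficients: A = 24.1768, B = 9.73, C = -68.999. B² - 4AC = 6767.3729928, which is positive, so the equation is hyperbolic.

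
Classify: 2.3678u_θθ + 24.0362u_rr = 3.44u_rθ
Rewriting in standard form: 24.0362u_rr - 3.44u_rθ + 2.3678u_θθ = 0. Elliptic (discriminant = -215.81805744).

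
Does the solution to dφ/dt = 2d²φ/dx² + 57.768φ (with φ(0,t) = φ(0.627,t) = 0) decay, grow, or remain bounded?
φ grows unboundedly. Reaction dominates diffusion (r=57.768 > κπ²/L²≈50.21); solution grows exponentially.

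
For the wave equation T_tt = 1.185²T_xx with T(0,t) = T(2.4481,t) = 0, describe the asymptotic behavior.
T oscillates (no decay). Energy is conserved; the solution oscillates indefinitely as standing waves.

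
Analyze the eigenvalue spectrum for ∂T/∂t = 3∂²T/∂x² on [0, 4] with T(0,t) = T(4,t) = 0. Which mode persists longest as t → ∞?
Eigenvalues: λₙ = 3n²π²/4².
First three modes:
  n=1: λ₁ = 3π²/4² ≈ 1.851
  n=2: λ₂ = 12π²/4² ≈ 7.402 (4× faster decay)
  n=3: λ₃ = 27π²/4² ≈ 16.655 (9× faster decay)
As t → ∞, higher modes decay exponentially faster. The n=1 mode dominates: T ~ c₁ sin(πx/4) e^{-λ₁t}.
Decay rate: λ₁ = 3π²/4² ≈ 1.851.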